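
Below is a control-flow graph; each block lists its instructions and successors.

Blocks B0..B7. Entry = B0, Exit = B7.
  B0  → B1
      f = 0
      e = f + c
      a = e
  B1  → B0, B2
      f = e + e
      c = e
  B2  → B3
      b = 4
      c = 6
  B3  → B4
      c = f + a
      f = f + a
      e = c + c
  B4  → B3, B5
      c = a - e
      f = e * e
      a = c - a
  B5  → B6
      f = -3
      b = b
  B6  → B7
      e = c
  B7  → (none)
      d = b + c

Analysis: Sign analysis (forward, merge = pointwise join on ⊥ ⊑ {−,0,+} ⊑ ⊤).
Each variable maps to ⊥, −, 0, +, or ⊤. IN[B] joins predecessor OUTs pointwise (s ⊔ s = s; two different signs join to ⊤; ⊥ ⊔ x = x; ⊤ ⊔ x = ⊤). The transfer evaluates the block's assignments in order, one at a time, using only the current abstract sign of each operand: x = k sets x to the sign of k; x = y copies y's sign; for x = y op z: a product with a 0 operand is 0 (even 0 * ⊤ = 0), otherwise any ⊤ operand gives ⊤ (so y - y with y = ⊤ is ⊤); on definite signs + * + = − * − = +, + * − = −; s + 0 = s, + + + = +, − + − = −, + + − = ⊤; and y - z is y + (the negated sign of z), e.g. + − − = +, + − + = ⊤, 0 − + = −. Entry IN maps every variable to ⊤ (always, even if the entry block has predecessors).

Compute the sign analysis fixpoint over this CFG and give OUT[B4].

Fixpoint table:
  B0:   IN=(all ⊤)   OUT={f:0; rest ⊤}
  B1:   IN={f:0; rest ⊤}   OUT=(all ⊤)
  B2:   IN=(all ⊤)   OUT={b:+, c:+; rest ⊤}
  B3:   IN={b:+; rest ⊤}   OUT={b:+; rest ⊤}
  B4:   IN={b:+; rest ⊤}   OUT={b:+; rest ⊤}
  B5:   IN={b:+; rest ⊤}   OUT={b:+, f:-; rest ⊤}
  B6:   IN={b:+, f:-; rest ⊤}   OUT={b:+, f:-; rest ⊤}
  B7:   IN={b:+, f:-; rest ⊤}   OUT={b:+, f:-; rest ⊤}

Merge at B4: IN[B4] = OUT[B3] = {a: ⊤, b: +, c: ⊤, d: ⊤, e: ⊤, f: ⊤}
Applying B4's transfer function to that IN value gives OUT[B4] (row B4 above).

Answer: {a: ⊤, b: +, c: ⊤, d: ⊤, e: ⊤, f: ⊤}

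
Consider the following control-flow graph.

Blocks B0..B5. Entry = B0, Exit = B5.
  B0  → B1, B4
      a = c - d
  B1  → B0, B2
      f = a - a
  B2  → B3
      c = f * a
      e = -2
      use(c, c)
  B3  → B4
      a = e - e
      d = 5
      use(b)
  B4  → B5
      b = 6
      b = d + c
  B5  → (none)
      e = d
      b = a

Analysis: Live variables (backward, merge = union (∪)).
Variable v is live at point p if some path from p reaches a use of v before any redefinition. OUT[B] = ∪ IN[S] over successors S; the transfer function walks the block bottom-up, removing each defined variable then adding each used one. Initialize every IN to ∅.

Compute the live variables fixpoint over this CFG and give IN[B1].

Fixpoint table:
  B0:  IN={b, c, d}  OUT={a, b, c, d}
  B1:  IN={a, b, c, d}  OUT={a, b, c, d, f}
  B2:  IN={a, b, f}  OUT={b, c, e}
  B3:  IN={b, c, e}  OUT={a, c, d}
  B4:  IN={a, c, d}  OUT={a, d}
  B5:  IN={a, d}  OUT={}

Merge at B1: OUT[B1] = IN[B0] ⊔ IN[B2] = {a, b, c, d, f}
Applying B1's transfer function to that OUT value gives IN[B1] (row B1 above).

Answer: {a, b, c, d}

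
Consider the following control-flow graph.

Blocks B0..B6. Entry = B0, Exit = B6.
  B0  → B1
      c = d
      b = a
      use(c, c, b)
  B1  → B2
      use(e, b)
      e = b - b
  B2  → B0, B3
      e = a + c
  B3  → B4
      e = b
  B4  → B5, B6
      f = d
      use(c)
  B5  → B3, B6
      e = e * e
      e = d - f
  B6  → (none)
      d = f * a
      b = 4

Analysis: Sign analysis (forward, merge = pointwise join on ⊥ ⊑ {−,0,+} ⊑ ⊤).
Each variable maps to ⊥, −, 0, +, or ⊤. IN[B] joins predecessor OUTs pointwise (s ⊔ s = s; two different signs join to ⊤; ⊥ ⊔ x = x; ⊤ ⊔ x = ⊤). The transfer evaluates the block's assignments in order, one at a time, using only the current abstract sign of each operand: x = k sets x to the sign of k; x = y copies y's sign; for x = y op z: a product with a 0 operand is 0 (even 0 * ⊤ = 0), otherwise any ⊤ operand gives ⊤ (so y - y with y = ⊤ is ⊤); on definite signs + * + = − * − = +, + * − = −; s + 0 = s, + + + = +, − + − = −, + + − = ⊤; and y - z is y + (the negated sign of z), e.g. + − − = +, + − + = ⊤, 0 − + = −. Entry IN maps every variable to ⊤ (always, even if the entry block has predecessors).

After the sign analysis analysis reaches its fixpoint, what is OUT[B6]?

Converged values:
  B0:  IN=(all ⊤)  OUT=(all ⊤)
  B1:  IN=(all ⊤)  OUT=(all ⊤)
  B2:  IN=(all ⊤)  OUT=(all ⊤)
  B3:  IN=(all ⊤)  OUT=(all ⊤)
  B4:  IN=(all ⊤)  OUT=(all ⊤)
  B5:  IN=(all ⊤)  OUT=(all ⊤)
  B6:  IN=(all ⊤)  OUT={b:+; rest ⊤}

Merge at B6: IN[B6] = OUT[B4] ⊔ OUT[B5] = {a: ⊤, b: ⊤, c: ⊤, d: ⊤, e: ⊤, f: ⊤}
Applying B6's transfer function to that IN value gives OUT[B6] (row B6 above).

Answer: {a: ⊤, b: +, c: ⊤, d: ⊤, e: ⊤, f: ⊤}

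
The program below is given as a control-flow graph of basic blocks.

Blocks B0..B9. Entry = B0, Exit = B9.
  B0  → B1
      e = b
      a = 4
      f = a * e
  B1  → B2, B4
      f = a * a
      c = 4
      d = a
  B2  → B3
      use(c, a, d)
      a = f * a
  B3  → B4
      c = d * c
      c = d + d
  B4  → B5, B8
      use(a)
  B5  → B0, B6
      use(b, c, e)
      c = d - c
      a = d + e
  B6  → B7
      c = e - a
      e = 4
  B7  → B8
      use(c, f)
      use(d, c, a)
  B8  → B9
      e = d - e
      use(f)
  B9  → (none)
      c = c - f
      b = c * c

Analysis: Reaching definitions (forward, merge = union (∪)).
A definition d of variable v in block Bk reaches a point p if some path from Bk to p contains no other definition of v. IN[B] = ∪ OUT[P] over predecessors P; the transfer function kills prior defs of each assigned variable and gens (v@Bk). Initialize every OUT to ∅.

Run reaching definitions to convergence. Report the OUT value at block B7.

Converged values:
  B0: | IN={a@B5, c@B5, d@B1, e@B0, f@B1} | OUT={a@B0, c@B5, d@B1, e@B0, f@B0}
  B1: | IN={a@B0, c@B5, d@B1, e@B0, f@B0} | OUT={a@B0, c@B1, d@B1, e@B0, f@B1}
  B2: | IN={a@B0, c@B1, d@B1, e@B0, f@B1} | OUT={a@B2, c@B1, d@B1, e@B0, f@B1}
  B3: | IN={a@B2, c@B1, d@B1, e@B0, f@B1} | OUT={a@B2, c@B3, d@B1, e@B0, f@B1}
  B4: | IN={a@B0, a@B2, c@B1, c@B3, d@B1, e@B0, f@B1} | OUT={a@B0, a@B2, c@B1, c@B3, d@B1, e@B0, f@B1}
  B5: | IN={a@B0, a@B2, c@B1, c@B3, d@B1, e@B0, f@B1} | OUT={a@B5, c@B5, d@B1, e@B0, f@B1}
  B6: | IN={a@B5, c@B5, d@B1, e@B0, f@B1} | OUT={a@B5, c@B6, d@B1, e@B6, f@B1}
  B7: | IN={a@B5, c@B6, d@B1, e@B6, f@B1} | OUT={a@B5, c@B6, d@B1, e@B6, f@B1}
  B8: | IN={a@B0, a@B2, a@B5, c@B1, c@B3, c@B6, d@B1, e@B0, e@B6, f@B1} | OUT={a@B0, a@B2, a@B5, c@B1, c@B3, c@B6, d@B1, e@B8, f@B1}
  B9: | IN={a@B0, a@B2, a@B5, c@B1, c@B3, c@B6, d@B1, e@B8, f@B1} | OUT={a@B0, a@B2, a@B5, b@B9, c@B9, d@B1, e@B8, f@B1}

Merge at B7: IN[B7] = OUT[B6] = {a@B5, c@B6, d@B1, e@B6, f@B1}
Applying B7's transfer function to that IN value gives OUT[B7] (row B7 above).

Answer: {a@B5, c@B6, d@B1, e@B6, f@B1}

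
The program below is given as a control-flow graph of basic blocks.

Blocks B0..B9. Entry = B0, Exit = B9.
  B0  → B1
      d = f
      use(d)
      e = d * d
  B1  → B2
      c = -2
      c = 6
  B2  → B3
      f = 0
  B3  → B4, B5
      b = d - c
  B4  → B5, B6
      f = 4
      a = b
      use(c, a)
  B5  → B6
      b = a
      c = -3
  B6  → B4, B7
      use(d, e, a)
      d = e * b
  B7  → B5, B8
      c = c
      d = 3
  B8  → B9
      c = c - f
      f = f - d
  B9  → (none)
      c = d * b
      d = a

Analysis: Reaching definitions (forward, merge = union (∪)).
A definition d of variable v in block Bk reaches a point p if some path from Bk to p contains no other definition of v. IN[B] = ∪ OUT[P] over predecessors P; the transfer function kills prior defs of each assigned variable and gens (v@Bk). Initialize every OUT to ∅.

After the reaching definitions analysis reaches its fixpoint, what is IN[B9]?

Fixpoint table:
  B0:  IN={}  OUT={d@B0, e@B0}
  B1:  IN={d@B0, e@B0}  OUT={c@B1, d@B0, e@B0}
  B2:  IN={c@B1, d@B0, e@B0}  OUT={c@B1, d@B0, e@B0, f@B2}
  B3:  IN={c@B1, d@B0, e@B0, f@B2}  OUT={b@B3, c@B1, d@B0, e@B0, f@B2}
  B4:  IN={a@B4, b@B3, b@B5, c@B1, c@B5, d@B0, d@B6, e@B0, f@B2, f@B4}  OUT={a@B4, b@B3, b@B5, c@B1, c@B5, d@B0, d@B6, e@B0, f@B4}
  B5:  IN={a@B4, b@B3, b@B5, c@B1, c@B5, c@B7, d@B0, d@B6, d@B7, e@B0, f@B2, f@B4}  OUT={a@B4, b@B5, c@B5, d@B0, d@B6, d@B7, e@B0, f@B2, f@B4}
  B6:  IN={a@B4, b@B3, b@B5, c@B1, c@B5, d@B0, d@B6, d@B7, e@B0, f@B2, f@B4}  OUT={a@B4, b@B3, b@B5, c@B1, c@B5, d@B6, e@B0, f@B2, f@B4}
  B7:  IN={a@B4, b@B3, b@B5, c@B1, c@B5, d@B6, e@B0, f@B2, f@B4}  OUT={a@B4, b@B3, b@B5, c@B7, d@B7, e@B0, f@B2, f@B4}
  B8:  IN={a@B4, b@B3, b@B5, c@B7, d@B7, e@B0, f@B2, f@B4}  OUT={a@B4, b@B3, b@B5, c@B8, d@B7, e@B0, f@B8}
  B9:  IN={a@B4, b@B3, b@B5, c@B8, d@B7, e@B0, f@B8}  OUT={a@B4, b@B3, b@B5, c@B9, d@B9, e@B0, f@B8}

Merge at B9: IN[B9] = OUT[B8] = {a@B4, b@B3, b@B5, c@B8, d@B7, e@B0, f@B8}

Answer: {a@B4, b@B3, b@B5, c@B8, d@B7, e@B0, f@B8}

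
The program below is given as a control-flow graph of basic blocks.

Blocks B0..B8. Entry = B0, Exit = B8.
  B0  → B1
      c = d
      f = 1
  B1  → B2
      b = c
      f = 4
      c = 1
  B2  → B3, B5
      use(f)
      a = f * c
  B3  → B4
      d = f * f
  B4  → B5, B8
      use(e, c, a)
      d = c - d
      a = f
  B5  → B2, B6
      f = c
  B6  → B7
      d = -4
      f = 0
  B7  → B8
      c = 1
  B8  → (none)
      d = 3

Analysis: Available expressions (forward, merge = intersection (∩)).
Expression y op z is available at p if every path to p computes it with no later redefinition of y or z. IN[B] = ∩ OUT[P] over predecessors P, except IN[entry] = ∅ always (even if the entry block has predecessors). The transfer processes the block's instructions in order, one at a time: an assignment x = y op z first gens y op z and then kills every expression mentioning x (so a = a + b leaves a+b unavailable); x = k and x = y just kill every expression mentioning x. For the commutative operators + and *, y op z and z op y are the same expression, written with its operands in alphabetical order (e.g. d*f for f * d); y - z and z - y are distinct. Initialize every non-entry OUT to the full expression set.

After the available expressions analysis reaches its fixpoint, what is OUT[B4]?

Fixpoint table:
  B0: | IN={} | OUT={}
  B1: | IN={} | OUT={}
  B2: | IN={} | OUT={c*f}
  B3: | IN={c*f} | OUT={c*f, f*f}
  B4: | IN={c*f, f*f} | OUT={c*f, f*f}
  B5: | IN={c*f} | OUT={}
  B6: | IN={} | OUT={}
  B7: | IN={} | OUT={}
  B8: | IN={} | OUT={}

Merge at B4: IN[B4] = OUT[B3] = {c*f, f*f}
Applying B4's transfer function to that IN value gives OUT[B4] (row B4 above).

Answer: {c*f, f*f}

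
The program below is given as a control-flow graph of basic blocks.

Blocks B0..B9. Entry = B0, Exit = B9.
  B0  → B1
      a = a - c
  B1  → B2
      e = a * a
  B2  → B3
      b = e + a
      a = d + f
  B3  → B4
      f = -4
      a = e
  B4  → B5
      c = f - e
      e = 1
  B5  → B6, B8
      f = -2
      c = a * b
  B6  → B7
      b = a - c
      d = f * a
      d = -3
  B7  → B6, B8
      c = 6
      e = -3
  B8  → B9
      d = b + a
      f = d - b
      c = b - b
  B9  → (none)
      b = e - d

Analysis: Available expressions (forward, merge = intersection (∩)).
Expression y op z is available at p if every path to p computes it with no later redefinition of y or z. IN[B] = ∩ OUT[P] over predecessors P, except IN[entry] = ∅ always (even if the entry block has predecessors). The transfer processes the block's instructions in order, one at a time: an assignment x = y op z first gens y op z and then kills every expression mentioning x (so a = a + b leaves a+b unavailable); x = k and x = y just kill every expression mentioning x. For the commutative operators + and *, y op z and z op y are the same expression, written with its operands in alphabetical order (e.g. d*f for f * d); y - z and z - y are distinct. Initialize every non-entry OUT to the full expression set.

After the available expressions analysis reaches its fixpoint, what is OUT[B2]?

Answer: {d+f}

Working:
Fixpoint table:
  B0:  IN={}  OUT={}
  B1:  IN={}  OUT={a*a}
  B2:  IN={a*a}  OUT={d+f}
  B3:  IN={d+f}  OUT={}
  B4:  IN={}  OUT={}
  B5:  IN={}  OUT={a*b}
  B6:  IN={}  OUT={a*f, a-c}
  B7:  IN={a*f, a-c}  OUT={a*f}
  B8:  IN={}  OUT={a+b, b-b, d-b}
  B9:  IN={a+b, b-b, d-b}  OUT={e-d}

Merge at B2: IN[B2] = OUT[B1] = {a*a}
Applying B2's transfer function to that IN value gives OUT[B2] (row B2 above).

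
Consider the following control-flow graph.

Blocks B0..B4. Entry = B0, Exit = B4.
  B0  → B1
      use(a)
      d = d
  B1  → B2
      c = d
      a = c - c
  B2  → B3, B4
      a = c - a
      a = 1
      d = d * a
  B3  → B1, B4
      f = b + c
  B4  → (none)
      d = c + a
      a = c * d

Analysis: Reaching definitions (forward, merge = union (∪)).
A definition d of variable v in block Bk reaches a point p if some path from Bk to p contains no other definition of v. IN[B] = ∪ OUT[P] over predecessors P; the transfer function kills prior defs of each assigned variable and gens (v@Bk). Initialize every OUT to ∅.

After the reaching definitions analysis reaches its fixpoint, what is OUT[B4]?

Per-block solution:
  B0: | IN={} | OUT={d@B0}
  B1: | IN={a@B2, c@B1, d@B0, d@B2, f@B3} | OUT={a@B1, c@B1, d@B0, d@B2, f@B3}
  B2: | IN={a@B1, c@B1, d@B0, d@B2, f@B3} | OUT={a@B2, c@B1, d@B2, f@B3}
  B3: | IN={a@B2, c@B1, d@B2, f@B3} | OUT={a@B2, c@B1, d@B2, f@B3}
  B4: | IN={a@B2, c@B1, d@B2, f@B3} | OUT={a@B4, c@B1, d@B4, f@B3}

Merge at B4: IN[B4] = OUT[B2] ⊔ OUT[B3] = {a@B2, c@B1, d@B2, f@B3}
Applying B4's transfer function to that IN value gives OUT[B4] (row B4 above).

Answer: {a@B4, c@B1, d@B4, f@B3}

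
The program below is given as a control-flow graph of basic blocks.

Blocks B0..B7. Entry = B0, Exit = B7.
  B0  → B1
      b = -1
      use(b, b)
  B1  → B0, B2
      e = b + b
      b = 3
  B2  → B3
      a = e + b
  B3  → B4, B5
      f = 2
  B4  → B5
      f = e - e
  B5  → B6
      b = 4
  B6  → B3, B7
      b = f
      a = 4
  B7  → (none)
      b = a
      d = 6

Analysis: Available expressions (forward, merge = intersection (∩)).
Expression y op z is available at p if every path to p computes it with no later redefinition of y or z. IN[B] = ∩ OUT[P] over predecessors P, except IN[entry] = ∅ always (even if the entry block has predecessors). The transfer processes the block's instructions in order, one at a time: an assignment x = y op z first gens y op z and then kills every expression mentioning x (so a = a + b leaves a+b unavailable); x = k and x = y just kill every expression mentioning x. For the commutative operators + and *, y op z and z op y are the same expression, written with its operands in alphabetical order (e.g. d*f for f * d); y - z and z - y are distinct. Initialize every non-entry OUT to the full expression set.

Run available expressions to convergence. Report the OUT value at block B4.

Answer: {e-e}

Working:
Per-block solution:
  B0:   IN={}   OUT={}
  B1:   IN={}   OUT={}
  B2:   IN={}   OUT={b+e}
  B3:   IN={}   OUT={}
  B4:   IN={}   OUT={e-e}
  B5:   IN={}   OUT={}
  B6:   IN={}   OUT={}
  B7:   IN={}   OUT={}

Merge at B4: IN[B4] = OUT[B3] = {}
Applying B4's transfer function to that IN value gives OUT[B4] (row B4 above).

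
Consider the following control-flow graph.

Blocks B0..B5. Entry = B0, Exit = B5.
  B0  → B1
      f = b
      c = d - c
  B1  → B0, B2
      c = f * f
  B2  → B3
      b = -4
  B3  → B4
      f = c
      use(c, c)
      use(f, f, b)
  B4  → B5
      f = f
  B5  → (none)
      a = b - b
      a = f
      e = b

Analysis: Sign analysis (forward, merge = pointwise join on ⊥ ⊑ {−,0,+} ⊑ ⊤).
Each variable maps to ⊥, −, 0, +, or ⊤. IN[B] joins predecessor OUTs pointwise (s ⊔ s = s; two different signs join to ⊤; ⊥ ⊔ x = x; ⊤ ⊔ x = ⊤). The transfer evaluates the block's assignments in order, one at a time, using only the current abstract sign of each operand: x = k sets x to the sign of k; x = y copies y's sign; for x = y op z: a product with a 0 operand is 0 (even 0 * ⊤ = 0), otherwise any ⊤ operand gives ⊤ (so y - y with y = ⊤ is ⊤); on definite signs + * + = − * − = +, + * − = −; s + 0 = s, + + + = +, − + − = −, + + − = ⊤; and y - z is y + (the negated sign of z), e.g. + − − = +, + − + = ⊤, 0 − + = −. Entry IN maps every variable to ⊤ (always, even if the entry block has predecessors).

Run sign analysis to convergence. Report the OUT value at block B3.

Answer: {a: ⊤, b: -, c: ⊤, d: ⊤, e: ⊤, f: ⊤}

Derivation:
Converged values:
  B0:   IN=(all ⊤)   OUT=(all ⊤)
  B1:   IN=(all ⊤)   OUT=(all ⊤)
  B2:   IN=(all ⊤)   OUT={b:-; rest ⊤}
  B3:   IN={b:-; rest ⊤}   OUT={b:-; rest ⊤}
  B4:   IN={b:-; rest ⊤}   OUT={b:-; rest ⊤}
  B5:   IN={b:-; rest ⊤}   OUT={b:-, e:-; rest ⊤}

Merge at B3: IN[B3] = OUT[B2] = {a: ⊤, b: -, c: ⊤, d: ⊤, e: ⊤, f: ⊤}
Applying B3's transfer function to that IN value gives OUT[B3] (row B3 above).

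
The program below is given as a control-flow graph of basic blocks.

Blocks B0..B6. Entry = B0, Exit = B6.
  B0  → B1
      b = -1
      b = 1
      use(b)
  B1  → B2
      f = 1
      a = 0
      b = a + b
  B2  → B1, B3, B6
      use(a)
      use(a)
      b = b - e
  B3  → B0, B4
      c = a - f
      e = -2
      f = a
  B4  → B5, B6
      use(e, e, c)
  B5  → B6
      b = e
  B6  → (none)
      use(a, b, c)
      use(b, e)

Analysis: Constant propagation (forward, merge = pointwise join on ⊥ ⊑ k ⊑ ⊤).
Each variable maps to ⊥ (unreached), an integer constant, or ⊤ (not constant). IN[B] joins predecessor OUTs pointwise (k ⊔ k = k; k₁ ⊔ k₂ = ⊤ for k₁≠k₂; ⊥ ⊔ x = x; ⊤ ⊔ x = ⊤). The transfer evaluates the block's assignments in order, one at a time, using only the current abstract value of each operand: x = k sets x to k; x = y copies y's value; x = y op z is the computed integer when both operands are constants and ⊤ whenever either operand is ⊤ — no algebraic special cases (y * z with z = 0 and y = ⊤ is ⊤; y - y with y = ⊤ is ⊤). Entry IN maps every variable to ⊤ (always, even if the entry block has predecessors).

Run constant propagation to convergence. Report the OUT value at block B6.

Fixpoint table:
  B0:   IN=(all ⊤)   OUT={b:1; rest ⊤}
  B1:   IN=(all ⊤)   OUT={a:0, f:1; rest ⊤}
  B2:   IN={a:0, f:1; rest ⊤}   OUT={a:0, f:1; rest ⊤}
  B3:   IN={a:0, f:1; rest ⊤}   OUT={a:0, c:-1, e:-2, f:0; rest ⊤}
  B4:   IN={a:0, c:-1, e:-2, f:0; rest ⊤}   OUT={a:0, c:-1, e:-2, f:0; rest ⊤}
  B5:   IN={a:0, c:-1, e:-2, f:0; rest ⊤}   OUT={a:0, b:-2, c:-1, e:-2, f:0; rest ⊤}
  B6:   IN={a:0; rest ⊤}   OUT={a:0; rest ⊤}

Merge at B6: IN[B6] = OUT[B2] ⊔ OUT[B4] ⊔ OUT[B5] = {a: 0, b: ⊤, c: ⊤, d: ⊤, e: ⊤, f: ⊤}
Applying B6's transfer function to that IN value gives OUT[B6] (row B6 above).

Answer: {a: 0, b: ⊤, c: ⊤, d: ⊤, e: ⊤, f: ⊤}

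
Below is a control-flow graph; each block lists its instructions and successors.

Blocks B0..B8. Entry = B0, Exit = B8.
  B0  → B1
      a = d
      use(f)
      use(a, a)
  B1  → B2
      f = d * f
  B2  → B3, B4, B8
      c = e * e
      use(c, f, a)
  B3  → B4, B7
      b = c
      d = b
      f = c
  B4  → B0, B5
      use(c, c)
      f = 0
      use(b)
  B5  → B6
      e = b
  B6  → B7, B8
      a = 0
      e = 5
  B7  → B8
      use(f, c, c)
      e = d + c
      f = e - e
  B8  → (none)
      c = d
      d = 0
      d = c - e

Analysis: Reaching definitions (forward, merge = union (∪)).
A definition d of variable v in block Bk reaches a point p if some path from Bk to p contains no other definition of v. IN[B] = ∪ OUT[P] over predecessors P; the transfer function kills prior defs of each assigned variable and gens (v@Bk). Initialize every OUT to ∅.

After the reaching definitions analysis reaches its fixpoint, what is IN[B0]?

Fixpoint table:
  B0: | IN={a@B0, b@B3, c@B2, d@B3, f@B4} | OUT={a@B0, b@B3, c@B2, d@B3, f@B4}
  B1: | IN={a@B0, b@B3, c@B2, d@B3, f@B4} | OUT={a@B0, b@B3, c@B2, d@B3, f@B1}
  B2: | IN={a@B0, b@B3, c@B2, d@B3, f@B1} | OUT={a@B0, b@B3, c@B2, d@B3, f@B1}
  B3: | IN={a@B0, b@B3, c@B2, d@B3, f@B1} | OUT={a@B0, b@B3, c@B2, d@B3, f@B3}
  B4: | IN={a@B0, b@B3, c@B2, d@B3, f@B1, f@B3} | OUT={a@B0, b@B3, c@B2, d@B3, f@B4}
  B5: | IN={a@B0, b@B3, c@B2, d@B3, f@B4} | OUT={a@B0, b@B3, c@B2, d@B3, e@B5, f@B4}
  B6: | IN={a@B0, b@B3, c@B2, d@B3, e@B5, f@B4} | OUT={a@B6, b@B3, c@B2, d@B3, e@B6, f@B4}
  B7: | IN={a@B0, a@B6, b@B3, c@B2, d@B3, e@B6, f@B3, f@B4} | OUT={a@B0, a@B6, b@B3, c@B2, d@B3, e@B7, f@B7}
  B8: | IN={a@B0, a@B6, b@B3, c@B2, d@B3, e@B6, e@B7, f@B1, f@B4, f@B7} | OUT={a@B0, a@B6, b@B3, c@B8, d@B8, e@B6, e@B7, f@B1, f@B4, f@B7}

Merge at B0 (entry node, so the boundary value {} is joined with the incoming edge(s)): IN[B0] = {} ⊔ OUT[B4] = {a@B0, b@B3, c@B2, d@B3, f@B4}

Answer: {a@B0, b@B3, c@B2, d@B3, f@B4}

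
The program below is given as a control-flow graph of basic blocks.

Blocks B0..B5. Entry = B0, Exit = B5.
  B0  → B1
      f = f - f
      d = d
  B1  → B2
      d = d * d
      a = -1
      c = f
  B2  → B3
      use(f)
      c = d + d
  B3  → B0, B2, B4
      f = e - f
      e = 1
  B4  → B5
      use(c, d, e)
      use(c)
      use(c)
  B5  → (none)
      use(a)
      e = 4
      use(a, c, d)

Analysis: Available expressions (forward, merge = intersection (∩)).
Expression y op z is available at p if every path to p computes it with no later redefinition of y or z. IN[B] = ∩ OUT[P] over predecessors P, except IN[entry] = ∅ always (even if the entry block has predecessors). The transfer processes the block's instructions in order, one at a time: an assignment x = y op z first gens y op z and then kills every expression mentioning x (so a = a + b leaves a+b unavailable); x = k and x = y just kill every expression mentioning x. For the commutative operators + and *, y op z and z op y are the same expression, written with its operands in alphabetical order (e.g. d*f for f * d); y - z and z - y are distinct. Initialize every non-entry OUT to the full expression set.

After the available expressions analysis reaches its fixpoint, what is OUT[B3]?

Answer: {d+d}

Derivation:
Converged values:
  B0: | IN={} | OUT={}
  B1: | IN={} | OUT={}
  B2: | IN={} | OUT={d+d}
  B3: | IN={d+d} | OUT={d+d}
  B4: | IN={d+d} | OUT={d+d}
  B5: | IN={d+d} | OUT={d+d}

Merge at B3: IN[B3] = OUT[B2] = {d+d}
Applying B3's transfer function to that IN value gives OUT[B3] (row B3 above).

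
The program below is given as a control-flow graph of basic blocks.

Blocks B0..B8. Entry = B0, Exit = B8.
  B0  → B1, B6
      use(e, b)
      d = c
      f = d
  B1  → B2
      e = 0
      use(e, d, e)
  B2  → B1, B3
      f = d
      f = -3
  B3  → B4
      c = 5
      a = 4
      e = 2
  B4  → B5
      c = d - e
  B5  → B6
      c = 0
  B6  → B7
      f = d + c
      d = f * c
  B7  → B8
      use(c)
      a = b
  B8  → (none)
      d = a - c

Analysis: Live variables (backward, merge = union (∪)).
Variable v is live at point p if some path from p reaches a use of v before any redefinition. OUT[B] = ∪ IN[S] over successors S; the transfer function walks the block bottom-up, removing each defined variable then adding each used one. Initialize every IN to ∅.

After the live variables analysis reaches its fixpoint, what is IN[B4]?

Fixpoint table:
  B0: | IN={b, c, e} | OUT={b, c, d}
  B1: | IN={b, d} | OUT={b, d}
  B2: | IN={b, d} | OUT={b, d}
  B3: | IN={b, d} | OUT={b, d, e}
  B4: | IN={b, d, e} | OUT={b, d}
  B5: | IN={b, d} | OUT={b, c, d}
  B6: | IN={b, c, d} | OUT={b, c}
  B7: | IN={b, c} | OUT={a, c}
  B8: | IN={a, c} | OUT={}

Merge at B4: OUT[B4] = IN[B5] = {b, d}
Applying B4's transfer function to that OUT value gives IN[B4] (row B4 above).

Answer: {b, d, e}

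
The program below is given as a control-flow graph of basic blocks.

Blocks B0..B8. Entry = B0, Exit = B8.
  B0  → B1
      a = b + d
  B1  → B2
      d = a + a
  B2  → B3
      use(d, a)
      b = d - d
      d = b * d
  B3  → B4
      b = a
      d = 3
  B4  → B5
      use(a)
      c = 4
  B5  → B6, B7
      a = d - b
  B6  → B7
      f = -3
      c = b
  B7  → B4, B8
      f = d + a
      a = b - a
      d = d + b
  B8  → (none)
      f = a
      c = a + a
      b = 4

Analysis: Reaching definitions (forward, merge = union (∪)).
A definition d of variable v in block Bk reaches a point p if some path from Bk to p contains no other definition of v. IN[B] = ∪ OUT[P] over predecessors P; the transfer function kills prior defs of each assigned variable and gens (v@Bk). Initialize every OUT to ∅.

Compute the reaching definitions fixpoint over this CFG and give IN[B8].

Fixpoint table:
  B0:  IN={}  OUT={a@B0}
  B1:  IN={a@B0}  OUT={a@B0, d@B1}
  B2:  IN={a@B0, d@B1}  OUT={a@B0, b@B2, d@B2}
  B3:  IN={a@B0, b@B2, d@B2}  OUT={a@B0, b@B3, d@B3}
  B4:  IN={a@B0, a@B7, b@B3, c@B4, c@B6, d@B3, d@B7, f@B7}  OUT={a@B0, a@B7, b@B3, c@B4, d@B3, d@B7, f@B7}
  B5:  IN={a@B0, a@B7, b@B3, c@B4, d@B3, d@B7, f@B7}  OUT={a@B5, b@B3, c@B4, d@B3, d@B7, f@B7}
  B6:  IN={a@B5, b@B3, c@B4, d@B3, d@B7, f@B7}  OUT={a@B5, b@B3, c@B6, d@B3, d@B7, f@B6}
  B7:  IN={a@B5, b@B3, c@B4, c@B6, d@B3, d@B7, f@B6, f@B7}  OUT={a@B7, b@B3, c@B4, c@B6, d@B7, f@B7}
  B8:  IN={a@B7, b@B3, c@B4, c@B6, d@B7, f@B7}  OUT={a@B7, b@B8, c@B8, d@B7, f@B8}

Merge at B8: IN[B8] = OUT[B7] = {a@B7, b@B3, c@B4, c@B6, d@B7, f@B7}

Answer: {a@B7, b@B3, c@B4, c@B6, d@B7, f@B7}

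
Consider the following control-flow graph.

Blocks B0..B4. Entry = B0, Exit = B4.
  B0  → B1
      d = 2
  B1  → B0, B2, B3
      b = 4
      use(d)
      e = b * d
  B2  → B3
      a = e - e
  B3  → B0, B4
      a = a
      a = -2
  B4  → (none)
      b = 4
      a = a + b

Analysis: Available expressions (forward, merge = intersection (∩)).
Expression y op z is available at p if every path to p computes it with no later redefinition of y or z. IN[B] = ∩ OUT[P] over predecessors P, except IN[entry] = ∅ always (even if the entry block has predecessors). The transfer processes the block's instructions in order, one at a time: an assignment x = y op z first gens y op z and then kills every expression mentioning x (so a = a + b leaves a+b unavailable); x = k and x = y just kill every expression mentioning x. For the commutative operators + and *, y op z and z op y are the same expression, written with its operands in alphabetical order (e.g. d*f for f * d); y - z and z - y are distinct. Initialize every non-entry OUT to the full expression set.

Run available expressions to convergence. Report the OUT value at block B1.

Per-block solution:
  B0: | IN={} | OUT={}
  B1: | IN={} | OUT={b*d}
  B2: | IN={b*d} | OUT={b*d, e-e}
  B3: | IN={b*d} | OUT={b*d}
  B4: | IN={b*d} | OUT={}

Merge at B1: IN[B1] = OUT[B0] = {}
Applying B1's transfer function to that IN value gives OUT[B1] (row B1 above).

Answer: {b*d}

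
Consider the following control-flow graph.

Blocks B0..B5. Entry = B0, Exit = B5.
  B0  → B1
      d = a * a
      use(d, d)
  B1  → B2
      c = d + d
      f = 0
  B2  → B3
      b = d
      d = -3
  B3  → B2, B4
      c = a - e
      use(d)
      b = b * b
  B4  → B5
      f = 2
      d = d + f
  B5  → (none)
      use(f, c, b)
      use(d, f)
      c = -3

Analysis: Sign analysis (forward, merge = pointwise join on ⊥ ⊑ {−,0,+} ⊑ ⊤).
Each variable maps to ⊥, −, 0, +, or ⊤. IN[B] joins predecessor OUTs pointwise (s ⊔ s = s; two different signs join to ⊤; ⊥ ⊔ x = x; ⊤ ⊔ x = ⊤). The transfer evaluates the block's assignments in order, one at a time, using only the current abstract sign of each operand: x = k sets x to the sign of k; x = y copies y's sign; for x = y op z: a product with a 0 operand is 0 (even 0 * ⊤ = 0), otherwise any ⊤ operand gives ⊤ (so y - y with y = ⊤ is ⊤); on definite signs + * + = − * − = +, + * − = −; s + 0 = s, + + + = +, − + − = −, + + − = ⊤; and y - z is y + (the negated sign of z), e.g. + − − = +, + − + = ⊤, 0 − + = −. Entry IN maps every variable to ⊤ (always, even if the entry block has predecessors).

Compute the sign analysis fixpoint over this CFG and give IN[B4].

Per-block solution:
  B0: | IN=(all ⊤) | OUT=(all ⊤)
  B1: | IN=(all ⊤) | OUT={f:0; rest ⊤}
  B2: | IN={f:0; rest ⊤} | OUT={d:-, f:0; rest ⊤}
  B3: | IN={d:-, f:0; rest ⊤} | OUT={d:-, f:0; rest ⊤}
  B4: | IN={d:-, f:0; rest ⊤} | OUT={f:+; rest ⊤}
  B5: | IN={f:+; rest ⊤} | OUT={c:-, f:+; rest ⊤}

Merge at B4: IN[B4] = OUT[B3] = {a: ⊤, b: ⊤, c: ⊤, d: -, e: ⊤, f: 0}

Answer: {a: ⊤, b: ⊤, c: ⊤, d: -, e: ⊤, f: 0}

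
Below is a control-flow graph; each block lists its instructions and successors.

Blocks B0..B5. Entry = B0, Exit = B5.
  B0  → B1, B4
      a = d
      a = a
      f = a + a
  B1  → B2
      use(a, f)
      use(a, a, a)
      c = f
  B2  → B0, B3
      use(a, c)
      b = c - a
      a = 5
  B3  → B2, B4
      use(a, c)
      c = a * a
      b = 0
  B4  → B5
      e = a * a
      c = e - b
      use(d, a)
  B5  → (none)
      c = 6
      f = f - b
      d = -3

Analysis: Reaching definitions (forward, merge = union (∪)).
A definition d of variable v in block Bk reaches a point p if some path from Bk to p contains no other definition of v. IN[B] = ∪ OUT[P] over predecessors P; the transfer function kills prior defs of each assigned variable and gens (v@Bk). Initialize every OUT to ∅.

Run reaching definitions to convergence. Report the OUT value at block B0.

Per-block solution:
  B0:   IN={a@B2, b@B2, c@B1, c@B3, f@B0}   OUT={a@B0, b@B2, c@B1, c@B3, f@B0}
  B1:   IN={a@B0, b@B2, c@B1, c@B3, f@B0}   OUT={a@B0, b@B2, c@B1, f@B0}
  B2:   IN={a@B0, a@B2, b@B2, b@B3, c@B1, c@B3, f@B0}   OUT={a@B2, b@B2, c@B1, c@B3, f@B0}
  B3:   IN={a@B2, b@B2, c@B1, c@B3, f@B0}   OUT={a@B2, b@B3, c@B3, f@B0}
  B4:   IN={a@B0, a@B2, b@B2, b@B3, c@B1, c@B3, f@B0}   OUT={a@B0, a@B2, b@B2, b@B3, c@B4, e@B4, f@B0}
  B5:   IN={a@B0, a@B2, b@B2, b@B3, c@B4, e@B4, f@B0}   OUT={a@B0, a@B2, b@B2, b@B3, c@B5, d@B5, e@B4, f@B5}

Merge at B0 (entry node, so the boundary value {} is joined with the incoming edge(s)): IN[B0] = {} ⊔ OUT[B2] = {a@B2, b@B2, c@B1, c@B3, f@B0}
Applying B0's transfer function to that IN value gives OUT[B0] (row B0 above).

Answer: {a@B0, b@B2, c@B1, c@B3, f@B0}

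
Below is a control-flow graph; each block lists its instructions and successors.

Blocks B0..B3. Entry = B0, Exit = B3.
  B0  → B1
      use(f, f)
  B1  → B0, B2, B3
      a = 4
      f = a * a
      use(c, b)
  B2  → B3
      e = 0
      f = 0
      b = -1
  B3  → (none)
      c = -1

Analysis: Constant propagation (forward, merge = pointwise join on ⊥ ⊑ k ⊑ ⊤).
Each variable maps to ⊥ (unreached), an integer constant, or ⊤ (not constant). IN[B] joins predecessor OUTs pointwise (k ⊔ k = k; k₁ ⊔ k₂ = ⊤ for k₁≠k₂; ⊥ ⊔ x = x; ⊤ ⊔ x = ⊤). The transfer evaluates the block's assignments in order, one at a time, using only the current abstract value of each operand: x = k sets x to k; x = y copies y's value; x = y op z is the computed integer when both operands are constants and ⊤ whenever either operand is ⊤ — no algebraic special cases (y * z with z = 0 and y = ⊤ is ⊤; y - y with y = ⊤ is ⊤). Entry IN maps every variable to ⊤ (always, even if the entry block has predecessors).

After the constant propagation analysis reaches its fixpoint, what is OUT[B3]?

Fixpoint table:
  B0:   IN=(all ⊤)   OUT=(all ⊤)
  B1:   IN=(all ⊤)   OUT={a:4, f:16; rest ⊤}
  B2:   IN={a:4, f:16; rest ⊤}   OUT={a:4, b:-1, e:0, f:0; rest ⊤}
  B3:   IN={a:4; rest ⊤}   OUT={a:4, c:-1; rest ⊤}

Merge at B3: IN[B3] = OUT[B1] ⊔ OUT[B2] = {a: 4, b: ⊤, c: ⊤, d: ⊤, e: ⊤, f: ⊤}
Applying B3's transfer function to that IN value gives OUT[B3] (row B3 above).

Answer: {a: 4, b: ⊤, c: -1, d: ⊤, e: ⊤, f: ⊤}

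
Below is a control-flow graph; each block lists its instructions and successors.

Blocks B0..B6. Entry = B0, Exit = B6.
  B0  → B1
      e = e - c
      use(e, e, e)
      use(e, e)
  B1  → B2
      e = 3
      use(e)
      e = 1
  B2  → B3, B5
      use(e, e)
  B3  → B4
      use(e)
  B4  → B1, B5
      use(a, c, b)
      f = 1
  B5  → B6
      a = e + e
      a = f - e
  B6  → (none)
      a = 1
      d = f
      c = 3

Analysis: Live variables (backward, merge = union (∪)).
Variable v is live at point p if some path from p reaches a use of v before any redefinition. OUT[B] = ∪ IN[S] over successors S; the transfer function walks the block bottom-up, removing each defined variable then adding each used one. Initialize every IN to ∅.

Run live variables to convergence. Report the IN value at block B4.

Answer: {a, b, c, e}

Working:
Converged values:
  B0:  IN={a, b, c, e, f}  OUT={a, b, c, f}
  B1:  IN={a, b, c, f}  OUT={a, b, c, e, f}
  B2:  IN={a, b, c, e, f}  OUT={a, b, c, e, f}
  B3:  IN={a, b, c, e}  OUT={a, b, c, e}
  B4:  IN={a, b, c, e}  OUT={a, b, c, e, f}
  B5:  IN={e, f}  OUT={f}
  B6:  IN={f}  OUT={}

Merge at B4: OUT[B4] = IN[B1] ⊔ IN[B5] = {a, b, c, e, f}
Applying B4's transfer function to that OUT value gives IN[B4] (row B4 above).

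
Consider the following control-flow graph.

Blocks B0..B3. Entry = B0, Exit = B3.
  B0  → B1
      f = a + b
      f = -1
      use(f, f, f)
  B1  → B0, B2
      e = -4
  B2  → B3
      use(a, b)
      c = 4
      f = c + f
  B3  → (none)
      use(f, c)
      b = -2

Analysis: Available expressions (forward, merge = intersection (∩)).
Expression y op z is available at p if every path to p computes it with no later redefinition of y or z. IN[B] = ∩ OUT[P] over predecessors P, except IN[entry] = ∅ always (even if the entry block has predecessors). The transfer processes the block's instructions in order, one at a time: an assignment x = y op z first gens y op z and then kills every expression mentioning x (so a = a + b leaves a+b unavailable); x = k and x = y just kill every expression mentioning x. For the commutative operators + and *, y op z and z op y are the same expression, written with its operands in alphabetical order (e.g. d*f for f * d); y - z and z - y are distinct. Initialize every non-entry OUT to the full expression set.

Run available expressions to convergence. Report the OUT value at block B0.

Answer: {a+b}

Derivation:
Fixpoint table:
  B0:   IN={}   OUT={a+b}
  B1:   IN={a+b}   OUT={a+b}
  B2:   IN={a+b}   OUT={a+b}
  B3:   IN={a+b}   OUT={}

Merge at B0 (entry node, so the boundary value {} is joined with the incoming edge(s)): IN[B0] = {} ∩ OUT[B1] = {}
Applying B0's transfer function to that IN value gives OUT[B0] (row B0 above).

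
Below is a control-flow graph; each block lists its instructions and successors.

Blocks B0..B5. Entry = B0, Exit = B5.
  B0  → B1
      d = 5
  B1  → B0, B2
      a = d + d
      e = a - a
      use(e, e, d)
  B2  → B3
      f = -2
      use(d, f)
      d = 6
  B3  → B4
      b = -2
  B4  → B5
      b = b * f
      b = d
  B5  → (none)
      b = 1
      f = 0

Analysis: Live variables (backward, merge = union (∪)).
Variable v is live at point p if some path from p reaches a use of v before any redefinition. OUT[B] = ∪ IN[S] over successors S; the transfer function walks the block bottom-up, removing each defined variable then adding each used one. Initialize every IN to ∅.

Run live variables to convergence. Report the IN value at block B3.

Answer: {d, f}

Derivation:
Fixpoint table:
  B0: | IN={} | OUT={d}
  B1: | IN={d} | OUT={d}
  B2: | IN={d} | OUT={d, f}
  B3: | IN={d, f} | OUT={b, d, f}
  B4: | IN={b, d, f} | OUT={}
  B5: | IN={} | OUT={}

Merge at B3: OUT[B3] = IN[B4] = {b, d, f}
Applying B3's transfer function to that OUT value gives IN[B3] (row B3 above).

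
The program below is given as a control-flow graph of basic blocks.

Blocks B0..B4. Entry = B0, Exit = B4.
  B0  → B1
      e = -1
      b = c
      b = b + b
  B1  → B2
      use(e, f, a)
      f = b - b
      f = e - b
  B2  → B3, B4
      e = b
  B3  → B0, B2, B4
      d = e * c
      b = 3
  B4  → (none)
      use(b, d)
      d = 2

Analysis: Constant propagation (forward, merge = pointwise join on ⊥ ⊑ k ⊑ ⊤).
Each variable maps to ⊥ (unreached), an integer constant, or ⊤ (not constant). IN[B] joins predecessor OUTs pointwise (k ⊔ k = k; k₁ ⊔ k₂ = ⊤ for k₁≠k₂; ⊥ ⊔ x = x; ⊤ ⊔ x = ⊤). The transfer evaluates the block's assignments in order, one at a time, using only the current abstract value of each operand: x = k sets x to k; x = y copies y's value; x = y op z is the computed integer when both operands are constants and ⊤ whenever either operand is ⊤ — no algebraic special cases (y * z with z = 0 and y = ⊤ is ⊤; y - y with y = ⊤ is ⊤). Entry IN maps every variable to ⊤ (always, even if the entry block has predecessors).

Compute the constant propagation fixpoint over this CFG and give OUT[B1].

Answer: {a: ⊤, b: ⊤, c: ⊤, d: ⊤, e: -1, f: ⊤}

Trace:
Converged values:
  B0:  IN=(all ⊤)  OUT={e:-1; rest ⊤}
  B1:  IN={e:-1; rest ⊤}  OUT={e:-1; rest ⊤}
  B2:  IN=(all ⊤)  OUT=(all ⊤)
  B3:  IN=(all ⊤)  OUT={b:3; rest ⊤}
  B4:  IN=(all ⊤)  OUT={d:2; rest ⊤}

Merge at B1: IN[B1] = OUT[B0] = {a: ⊤, b: ⊤, c: ⊤, d: ⊤, e: -1, f: ⊤}
Applying B1's transfer function to that IN value gives OUT[B1] (row B1 above).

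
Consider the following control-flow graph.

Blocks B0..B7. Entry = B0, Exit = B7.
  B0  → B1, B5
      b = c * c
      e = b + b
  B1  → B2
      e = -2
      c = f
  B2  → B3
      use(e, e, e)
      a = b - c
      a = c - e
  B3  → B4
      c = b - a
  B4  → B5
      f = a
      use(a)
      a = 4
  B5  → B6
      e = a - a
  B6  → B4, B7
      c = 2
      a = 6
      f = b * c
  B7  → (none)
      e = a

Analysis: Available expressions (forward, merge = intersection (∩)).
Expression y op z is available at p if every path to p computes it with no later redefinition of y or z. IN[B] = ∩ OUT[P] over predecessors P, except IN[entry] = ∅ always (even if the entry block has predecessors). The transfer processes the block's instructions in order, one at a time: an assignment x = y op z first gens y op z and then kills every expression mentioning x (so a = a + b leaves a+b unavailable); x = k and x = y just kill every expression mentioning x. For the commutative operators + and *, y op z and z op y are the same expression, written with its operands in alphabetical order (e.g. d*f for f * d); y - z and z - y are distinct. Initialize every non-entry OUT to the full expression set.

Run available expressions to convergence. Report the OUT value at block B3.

Answer: {b+b, b-a}

Trace:
Fixpoint table:
  B0:   IN={}   OUT={b+b, c*c}
  B1:   IN={b+b, c*c}   OUT={b+b}
  B2:   IN={b+b}   OUT={b+b, b-c, c-e}
  B3:   IN={b+b, b-c, c-e}   OUT={b+b, b-a}
  B4:   IN={b+b}   OUT={b+b}
  B5:   IN={b+b}   OUT={a-a, b+b}
  B6:   IN={a-a, b+b}   OUT={b*c, b+b}
  B7:   IN={b*c, b+b}   OUT={b*c, b+b}

Merge at B3: IN[B3] = OUT[B2] = {b+b, b-c, c-e}
Applying B3's transfer function to that IN value gives OUT[B3] (row B3 above).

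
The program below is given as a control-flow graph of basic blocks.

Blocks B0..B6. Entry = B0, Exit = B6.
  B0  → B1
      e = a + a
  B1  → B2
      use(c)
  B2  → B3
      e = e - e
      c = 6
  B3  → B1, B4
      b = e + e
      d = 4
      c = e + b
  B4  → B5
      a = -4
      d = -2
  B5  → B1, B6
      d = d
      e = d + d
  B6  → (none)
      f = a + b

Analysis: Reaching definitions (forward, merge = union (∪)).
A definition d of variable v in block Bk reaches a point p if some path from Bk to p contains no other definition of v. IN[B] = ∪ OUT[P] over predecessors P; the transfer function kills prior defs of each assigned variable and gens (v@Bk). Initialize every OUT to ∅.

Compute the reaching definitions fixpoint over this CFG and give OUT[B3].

Fixpoint table:
  B0: | IN={} | OUT={e@B0}
  B1: | IN={a@B4, b@B3, c@B3, d@B3, d@B5, e@B0, e@B2, e@B5} | OUT={a@B4, b@B3, c@B3, d@B3, d@B5, e@B0, e@B2, e@B5}
  B2: | IN={a@B4, b@B3, c@B3, d@B3, d@B5, e@B0, e@B2, e@B5} | OUT={a@B4, b@B3, c@B2, d@B3, d@B5, e@B2}
  B3: | IN={a@B4, b@B3, c@B2, d@B3, d@B5, e@B2} | OUT={a@B4, b@B3, c@B3, d@B3, e@B2}
  B4: | IN={a@B4, b@B3, c@B3, d@B3, e@B2} | OUT={a@B4, b@B3, c@B3, d@B4, e@B2}
  B5: | IN={a@B4, b@B3, c@B3, d@B4, e@B2} | OUT={a@B4, b@B3, c@B3, d@B5, e@B5}
  B6: | IN={a@B4, b@B3, c@B3, d@B5, e@B5} | OUT={a@B4, b@B3, c@B3, d@B5, e@B5, f@B6}

Merge at B3: IN[B3] = OUT[B2] = {a@B4, b@B3, c@B2, d@B3, d@B5, e@B2}
Applying B3's transfer function to that IN value gives OUT[B3] (row B3 above).

Answer: {a@B4, b@B3, c@B3, d@B3, e@B2}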